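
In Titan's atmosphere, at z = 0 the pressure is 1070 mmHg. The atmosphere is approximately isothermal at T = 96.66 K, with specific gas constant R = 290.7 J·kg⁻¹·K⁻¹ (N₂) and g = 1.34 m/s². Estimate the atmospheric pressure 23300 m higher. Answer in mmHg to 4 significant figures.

P ≈ 352.2 mmHg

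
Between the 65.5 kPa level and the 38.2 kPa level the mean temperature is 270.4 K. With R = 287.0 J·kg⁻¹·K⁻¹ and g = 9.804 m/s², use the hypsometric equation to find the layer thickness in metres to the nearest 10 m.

Hypsometric equation: Δz = (R T̄/g) ln(P₁/P₂).
R T̄/g = 287.0 × 270.4 / 9.804 = 7915.6 m.
ln(65.5/38.2) = ln(1.7147) = 0.53924.
Δz = 7915.6 × 0.53924 = 4268.4 m.

Δz ≈ 4270 m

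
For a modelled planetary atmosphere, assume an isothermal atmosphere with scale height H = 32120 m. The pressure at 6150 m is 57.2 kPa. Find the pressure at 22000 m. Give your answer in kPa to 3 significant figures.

P ≈ 34.9 kPa

Between two levels, P₂ = P₁ exp(−Δz/H) with Δz = z₂ − z₁.
Δz = 22000 − 6150.0 = 15850 m; Δz/H = 15850/32120 = 0.49346.
P₂ = 57.2 × exp(−0.49346) = 57.2 × 0.61051 = 34.921 kPa.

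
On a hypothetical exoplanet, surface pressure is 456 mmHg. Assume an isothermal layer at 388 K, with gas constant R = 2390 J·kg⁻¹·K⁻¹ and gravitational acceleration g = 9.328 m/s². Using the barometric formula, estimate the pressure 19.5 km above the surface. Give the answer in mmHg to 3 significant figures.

P ≈ 375 mmHg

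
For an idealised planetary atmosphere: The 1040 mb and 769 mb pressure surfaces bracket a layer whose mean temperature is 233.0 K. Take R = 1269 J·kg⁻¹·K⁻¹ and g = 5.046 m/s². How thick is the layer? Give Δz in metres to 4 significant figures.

Δz ≈ 17690 m

Hypsometric equation: Δz = (R T̄/g) ln(P₁/P₂).
R T̄/g = 1269 × 233.0 / 5.046 = 58596 m.
ln(1040/769) = ln(1.3524) = 0.30188.
Δz = 58596 × 0.30188 = 17689 m.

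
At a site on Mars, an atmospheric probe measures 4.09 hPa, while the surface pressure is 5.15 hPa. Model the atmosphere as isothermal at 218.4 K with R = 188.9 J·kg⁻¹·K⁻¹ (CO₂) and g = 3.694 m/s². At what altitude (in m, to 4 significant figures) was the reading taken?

z ≈ 2574 m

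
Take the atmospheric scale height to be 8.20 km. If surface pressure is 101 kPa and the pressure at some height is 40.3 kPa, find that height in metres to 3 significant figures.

z ≈ 7530 m

Invert the barometric formula: z = H ln(P₀/P).
P₀/P = 101/40.3 = 2.5062; ln(2.5062) = 0.91877.
z = 8200.0 × 0.91877 = 7533.9 m.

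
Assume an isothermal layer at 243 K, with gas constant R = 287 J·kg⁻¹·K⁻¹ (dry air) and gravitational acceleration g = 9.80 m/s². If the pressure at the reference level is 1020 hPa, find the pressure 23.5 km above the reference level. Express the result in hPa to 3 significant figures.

Scale height: H = RT/g = 287 × 243 / 9.80 = 7116.4 m.
Barometric formula: P = P₀ exp(−z/H).
z/H = 23500/7116.4 = 3.3022; exp(−3.3022) = 0.036802.
P = 1020 × 0.036802 = 37.538 hPa.

P ≈ 37.5 hPa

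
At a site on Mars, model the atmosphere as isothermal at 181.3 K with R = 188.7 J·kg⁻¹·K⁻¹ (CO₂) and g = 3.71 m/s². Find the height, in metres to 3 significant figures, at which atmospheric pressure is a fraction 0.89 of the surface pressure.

Scale height: H = RT/g = 188.7 × 181.3 / 3.71 = 9221.4 m.
Set P/P₀ = exp(−z/H) = 0.89, so z = −H ln(0.89).
−ln(0.89) = 0.11653; z = 9221.4 × 0.11653 = 1074.6 m.

z ≈ 1070 m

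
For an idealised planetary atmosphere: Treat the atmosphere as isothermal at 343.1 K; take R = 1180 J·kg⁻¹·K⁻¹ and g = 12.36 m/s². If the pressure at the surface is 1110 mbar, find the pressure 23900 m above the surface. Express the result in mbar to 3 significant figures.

Scale height: H = RT/g = 1180 × 343.1 / 12.36 = 32756 m.
Barometric formula: P = P₀ exp(−z/H).
z/H = 23900/32756 = 0.72964; exp(−0.72964) = 0.48208.
P = 1110 × 0.48208 = 535.11 mbar.

P ≈ 535 mbar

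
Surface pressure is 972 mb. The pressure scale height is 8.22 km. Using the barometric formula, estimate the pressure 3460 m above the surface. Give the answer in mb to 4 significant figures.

Barometric formula: P = P₀ exp(−z/H).
z/H = 3460.0/8220.0 = 0.42092; exp(−0.42092) = 0.65644.
P = 972 × 0.65644 = 638.06 mb.

P ≈ 638.1 mb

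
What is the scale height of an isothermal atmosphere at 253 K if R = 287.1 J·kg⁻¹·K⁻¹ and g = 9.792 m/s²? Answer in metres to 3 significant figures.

The scale height of an isothermal atmosphere is H = RT/g.
H = 287.1 × 253 / 9.792 = 72636/9.792 = 7417.9 m.

H ≈ 7420 m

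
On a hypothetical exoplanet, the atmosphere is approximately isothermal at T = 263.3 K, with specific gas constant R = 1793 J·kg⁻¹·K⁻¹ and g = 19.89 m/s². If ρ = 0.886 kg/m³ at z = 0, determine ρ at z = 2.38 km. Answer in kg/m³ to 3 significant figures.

Scale height: H = RT/g = 1793 × 263.3 / 19.89 = 23735 m.
In an isothermal atmosphere, density decays like pressure: ρ = ρ₀ exp(−z/H).
z/H = 2380.0/23735 = 0.10027; exp(−0.10027) = 0.90459.
ρ = 0.886 × 0.90459 = 0.80147 kg/m³.

ρ ≈ 0.801 kg/m³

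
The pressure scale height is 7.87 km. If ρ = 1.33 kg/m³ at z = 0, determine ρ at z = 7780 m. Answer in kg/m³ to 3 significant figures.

In an isothermal atmosphere, density decays like pressure: ρ = ρ₀ exp(−z/H).
z/H = 7780.0/7870.0 = 0.98856; exp(−0.98856) = 0.37211.
ρ = 1.33 × 0.37211 = 0.49491 kg/m³.

ρ ≈ 0.495 kg/m³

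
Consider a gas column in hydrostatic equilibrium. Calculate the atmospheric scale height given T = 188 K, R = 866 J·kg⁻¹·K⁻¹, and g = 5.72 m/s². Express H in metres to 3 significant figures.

The scale height of an isothermal atmosphere is H = RT/g.
H = 866 × 188 / 5.72 = 162810/5.72 = 28463 m.

H ≈ 28500 m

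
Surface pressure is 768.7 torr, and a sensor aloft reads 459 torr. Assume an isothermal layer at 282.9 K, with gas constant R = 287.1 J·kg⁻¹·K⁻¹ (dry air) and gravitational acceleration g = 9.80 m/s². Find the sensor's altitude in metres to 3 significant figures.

z ≈ 4270 m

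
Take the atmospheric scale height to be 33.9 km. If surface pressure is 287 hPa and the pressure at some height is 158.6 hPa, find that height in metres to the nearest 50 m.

z ≈ 20100 m

Invert the barometric formula: z = H ln(P₀/P).
P₀/P = 287/158.6 = 1.8096; ln(1.8096) = 0.59311.
z = 33900 × 0.59311 = 20106 m.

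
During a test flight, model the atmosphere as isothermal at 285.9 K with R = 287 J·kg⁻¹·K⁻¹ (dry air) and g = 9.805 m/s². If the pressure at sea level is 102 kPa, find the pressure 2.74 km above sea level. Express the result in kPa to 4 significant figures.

P ≈ 73.52 kPa

Scale height: H = RT/g = 287 × 285.9 / 9.805 = 8368.5 m.
Barometric formula: P = P₀ exp(−z/H).
z/H = 2740.0/8368.5 = 0.32742; exp(−0.32742) = 0.72078.
P = 102 × 0.72078 = 73.520 kPa.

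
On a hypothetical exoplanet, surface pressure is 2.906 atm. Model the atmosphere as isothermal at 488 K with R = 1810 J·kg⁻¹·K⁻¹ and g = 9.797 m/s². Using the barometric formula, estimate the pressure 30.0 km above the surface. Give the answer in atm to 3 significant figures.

Scale height: H = RT/g = 1810 × 488 / 9.797 = 90158 m.
Barometric formula: P = P₀ exp(−z/H).
z/H = 30000/90158 = 0.33275; exp(−0.33275) = 0.71695.
P = 2.906 × 0.71695 = 2.0835 atm.

P ≈ 2.08 atm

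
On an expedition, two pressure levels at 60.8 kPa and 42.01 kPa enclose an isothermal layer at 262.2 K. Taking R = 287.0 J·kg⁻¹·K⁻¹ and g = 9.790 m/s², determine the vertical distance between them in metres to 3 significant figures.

Δz ≈ 2840 m

Hypsometric equation: Δz = (R T̄/g) ln(P₁/P₂).
R T̄/g = 287.0 × 262.2 / 9.790 = 7686.6 m.
ln(60.8/42.01) = ln(1.4473) = 0.36970.
Δz = 7686.6 × 0.36970 = 2841.7 m.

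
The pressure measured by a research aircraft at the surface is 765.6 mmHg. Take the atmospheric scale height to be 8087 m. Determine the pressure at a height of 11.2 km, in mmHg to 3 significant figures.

P ≈ 192 mmHg

Barometric formula: P = P₀ exp(−z/H).
z/H = 11200/8087.0 = 1.3849; exp(−1.3849) = 0.25035.
P = 765.6 × 0.25035 = 191.67 mmHg.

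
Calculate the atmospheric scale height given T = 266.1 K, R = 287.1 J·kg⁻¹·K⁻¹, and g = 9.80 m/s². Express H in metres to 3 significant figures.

The scale height of an isothermal atmosphere is H = RT/g.
H = 287.1 × 266.1 / 9.80 = 76397/9.80 = 7795.6 m.

H ≈ 7800 m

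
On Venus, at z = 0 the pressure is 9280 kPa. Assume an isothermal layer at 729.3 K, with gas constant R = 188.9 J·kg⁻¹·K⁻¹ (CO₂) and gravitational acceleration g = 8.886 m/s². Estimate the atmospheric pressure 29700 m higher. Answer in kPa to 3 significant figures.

P ≈ 1370 kPa

Scale height: H = RT/g = 188.9 × 729.3 / 8.886 = 15504 m.
Barometric formula: P = P₀ exp(−z/H).
z/H = 29700/15504 = 1.9156; exp(−1.9156) = 0.14725.
P = 9280 × 0.14725 = 1366.5 kPa.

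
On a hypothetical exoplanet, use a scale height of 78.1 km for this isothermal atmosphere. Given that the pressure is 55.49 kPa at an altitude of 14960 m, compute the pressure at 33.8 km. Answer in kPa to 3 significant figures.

P ≈ 43.6 kPa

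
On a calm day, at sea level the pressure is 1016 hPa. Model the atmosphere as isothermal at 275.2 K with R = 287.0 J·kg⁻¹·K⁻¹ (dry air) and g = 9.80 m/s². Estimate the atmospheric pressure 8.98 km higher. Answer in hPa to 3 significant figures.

P ≈ 333 hPa

Scale height: H = RT/g = 287.0 × 275.2 / 9.80 = 8059.4 m.
Barometric formula: P = P₀ exp(−z/H).
z/H = 8980.0/8059.4 = 1.1142; exp(−1.1142) = 0.32818.
P = 1016 × 0.32818 = 333.43 hPa.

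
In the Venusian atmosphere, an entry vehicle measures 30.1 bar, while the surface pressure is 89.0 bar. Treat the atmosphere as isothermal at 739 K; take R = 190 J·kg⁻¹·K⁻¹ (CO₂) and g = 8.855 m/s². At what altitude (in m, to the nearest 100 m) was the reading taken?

z ≈ 17200 m

Scale height: H = RT/g = 190 × 739 / 8.855 = 15857 m.
Invert the barometric formula: z = H ln(P₀/P).
P₀/P = 89.0/30.1 = 2.9568; ln(2.9568) = 1.0841.
z = 15857 × 1.0841 = 17191 m.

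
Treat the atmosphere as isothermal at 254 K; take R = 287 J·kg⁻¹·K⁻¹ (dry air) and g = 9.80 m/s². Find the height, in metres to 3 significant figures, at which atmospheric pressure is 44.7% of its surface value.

Scale height: H = RT/g = 287 × 254 / 9.80 = 7438.6 m.
Set P/P₀ = exp(−z/H) = 0.447, so z = −H ln(0.447).
−ln(0.447) = 0.80520; z = 7438.6 × 0.80520 = 5989.6 m.

z ≈ 5990 m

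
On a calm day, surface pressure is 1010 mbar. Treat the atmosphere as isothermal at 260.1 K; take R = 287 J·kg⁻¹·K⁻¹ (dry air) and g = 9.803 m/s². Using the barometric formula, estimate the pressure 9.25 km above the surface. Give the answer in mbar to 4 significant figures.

Scale height: H = RT/g = 287 × 260.1 / 9.803 = 7614.9 m.
Barometric formula: P = P₀ exp(−z/H).
z/H = 9250.0/7614.9 = 1.2147; exp(−1.2147) = 0.29680.
P = 1010 × 0.29680 = 299.77 mbar.

P ≈ 299.8 mbar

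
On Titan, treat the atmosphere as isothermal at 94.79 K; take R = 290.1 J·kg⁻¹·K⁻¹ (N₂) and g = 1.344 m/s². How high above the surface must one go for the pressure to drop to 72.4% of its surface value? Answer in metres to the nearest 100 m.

z ≈ 6600 m

Scale height: H = RT/g = 290.1 × 94.79 / 1.344 = 20460 m.
Set P/P₀ = exp(−z/H) = 0.724, so z = −H ln(0.724).
−ln(0.724) = 0.32296; z = 20460 × 0.32296 = 6607.8 m.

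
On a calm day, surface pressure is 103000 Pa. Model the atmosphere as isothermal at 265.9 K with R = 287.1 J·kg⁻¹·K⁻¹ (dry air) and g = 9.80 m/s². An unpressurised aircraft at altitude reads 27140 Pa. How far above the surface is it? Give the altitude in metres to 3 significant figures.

z ≈ 10400 m

Scale height: H = RT/g = 287.1 × 265.9 / 9.80 = 7789.8 m.
Invert the barometric formula: z = H ln(P₀/P).
P₀/P = 103000/27140 = 3.7951; ln(3.7951) = 1.3337.
z = 7789.8 × 1.3337 = 10389 m.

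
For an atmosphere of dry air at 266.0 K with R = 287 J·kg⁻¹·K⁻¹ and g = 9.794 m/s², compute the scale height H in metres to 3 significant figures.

H ≈ 7790 m

The scale height of an isothermal atmosphere is H = RT/g.
H = 287 × 266.0 / 9.794 = 76342/9.794 = 7794.8 m.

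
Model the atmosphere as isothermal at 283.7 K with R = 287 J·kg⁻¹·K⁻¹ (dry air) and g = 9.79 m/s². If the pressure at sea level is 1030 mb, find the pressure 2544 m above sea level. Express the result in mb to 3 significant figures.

P ≈ 759 mb

Scale height: H = RT/g = 287 × 283.7 / 9.79 = 8316.8 m.
Barometric formula: P = P₀ exp(−z/H).
z/H = 2544.0/8316.8 = 0.30589; exp(−0.30589) = 0.73647.
P = 1030 × 0.73647 = 758.56 mb.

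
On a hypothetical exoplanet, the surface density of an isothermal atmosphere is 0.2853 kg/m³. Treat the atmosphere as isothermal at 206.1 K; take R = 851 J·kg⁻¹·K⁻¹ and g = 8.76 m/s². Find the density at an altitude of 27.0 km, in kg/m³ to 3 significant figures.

Scale height: H = RT/g = 851 × 206.1 / 8.76 = 20022 m.
In an isothermal atmosphere, density decays like pressure: ρ = ρ₀ exp(−z/H).
z/H = 27000/20022 = 1.3485; exp(−1.3485) = 0.25963.
ρ = 0.2853 × 0.25963 = 0.074072 kg/m³.

ρ ≈ 0.0741 kg/m³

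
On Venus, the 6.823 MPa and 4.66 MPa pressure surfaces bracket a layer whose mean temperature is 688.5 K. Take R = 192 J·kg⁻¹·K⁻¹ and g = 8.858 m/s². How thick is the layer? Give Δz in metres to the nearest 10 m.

Hypsometric equation: Δz = (R T̄/g) ln(P₁/P₂).
R T̄/g = 192 × 688.5 / 8.858 = 14923 m.
ln(6.823/4.66) = ln(1.4642) = 0.38131.
Δz = 14923 × 0.38131 = 5690.3 m.

Δz ≈ 5690 m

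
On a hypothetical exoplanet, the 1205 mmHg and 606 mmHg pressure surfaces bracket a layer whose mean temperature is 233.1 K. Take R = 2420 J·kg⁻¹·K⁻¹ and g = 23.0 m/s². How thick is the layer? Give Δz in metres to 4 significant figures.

Δz ≈ 16860 m

Hypsometric equation: Δz = (R T̄/g) ln(P₁/P₂).
R T̄/g = 2420 × 233.1 / 23.0 = 24526 m.
ln(1205/606) = ln(1.9884) = 0.68733.
Δz = 24526 × 0.68733 = 16857 m.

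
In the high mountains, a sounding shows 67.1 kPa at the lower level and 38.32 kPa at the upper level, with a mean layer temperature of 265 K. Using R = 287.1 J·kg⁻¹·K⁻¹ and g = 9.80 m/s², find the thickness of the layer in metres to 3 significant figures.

Hypsometric equation: Δz = (R T̄/g) ln(P₁/P₂).
R T̄/g = 287.1 × 265 / 9.80 = 7763.4 m.
ln(67.1/38.32) = ln(1.7510) = 0.56019.
Δz = 7763.4 × 0.56019 = 4349.0 m.

Δz ≈ 4350 m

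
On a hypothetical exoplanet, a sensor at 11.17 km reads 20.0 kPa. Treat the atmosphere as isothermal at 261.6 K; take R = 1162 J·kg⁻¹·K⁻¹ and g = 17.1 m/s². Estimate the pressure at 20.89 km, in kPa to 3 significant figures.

Scale height: H = RT/g = 1162 × 261.6 / 17.1 = 17777 m.
Between two levels, P₂ = P₁ exp(−Δz/H) with Δz = z₂ − z₁.
Δz = 20890 − 11170 = 9720.0 m; Δz/H = 9720.0/17777 = 0.54677.
P₂ = 20.0 × exp(−0.54677) = 20.0 × 0.57882 = 11.576 kPa.

P ≈ 11.6 kPa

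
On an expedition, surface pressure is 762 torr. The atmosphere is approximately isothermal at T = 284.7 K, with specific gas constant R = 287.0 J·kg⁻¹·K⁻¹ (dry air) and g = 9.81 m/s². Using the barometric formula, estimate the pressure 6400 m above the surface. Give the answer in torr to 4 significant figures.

P ≈ 353.4 torr

Scale height: H = RT/g = 287.0 × 284.7 / 9.81 = 8329.1 m.
Barometric formula: P = P₀ exp(−z/H).
z/H = 6400.0/8329.1 = 0.76839; exp(−0.76839) = 0.46376.
P = 762 × 0.46376 = 353.39 torr.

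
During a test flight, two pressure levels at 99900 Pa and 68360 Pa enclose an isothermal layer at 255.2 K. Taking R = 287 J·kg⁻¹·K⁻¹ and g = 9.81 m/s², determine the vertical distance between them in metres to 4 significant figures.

Δz ≈ 2833 m

Hypsometric equation: Δz = (R T̄/g) ln(P₁/P₂).
R T̄/g = 287 × 255.2 / 9.81 = 7466.1 m.
ln(99900/68360) = ln(1.4614) = 0.37939.
Δz = 7466.1 × 0.37939 = 2832.6 m.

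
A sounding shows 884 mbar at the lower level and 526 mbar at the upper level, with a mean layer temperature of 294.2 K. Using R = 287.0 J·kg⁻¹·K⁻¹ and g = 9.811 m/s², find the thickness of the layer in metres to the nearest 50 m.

Δz ≈ 4450 m

Hypsometric equation: Δz = (R T̄/g) ln(P₁/P₂).
R T̄/g = 287.0 × 294.2 / 9.811 = 8606.2 m.
ln(884/526) = ln(1.6806) = 0.51915.
Δz = 8606.2 × 0.51915 = 4467.9 m.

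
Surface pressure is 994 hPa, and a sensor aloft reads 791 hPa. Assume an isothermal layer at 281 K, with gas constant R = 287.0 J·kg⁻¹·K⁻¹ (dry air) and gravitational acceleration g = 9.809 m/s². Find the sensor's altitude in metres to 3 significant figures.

z ≈ 1880 m

Scale height: H = RT/g = 287.0 × 281 / 9.809 = 8221.7 m.
Invert the barometric formula: z = H ln(P₀/P).
P₀/P = 994/791 = 1.2566; ln(1.2566) = 0.22841.
z = 8221.7 × 0.22841 = 1877.9 m.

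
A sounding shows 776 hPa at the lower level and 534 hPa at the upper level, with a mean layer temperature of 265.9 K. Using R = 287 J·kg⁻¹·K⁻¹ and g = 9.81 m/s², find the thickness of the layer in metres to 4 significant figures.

Hypsometric equation: Δz = (R T̄/g) ln(P₁/P₂).
R T̄/g = 287 × 265.9 / 9.81 = 7779.1 m.
ln(776/534) = ln(1.4532) = 0.37377.
Δz = 7779.1 × 0.37377 = 2907.6 m.

Δz ≈ 2908 m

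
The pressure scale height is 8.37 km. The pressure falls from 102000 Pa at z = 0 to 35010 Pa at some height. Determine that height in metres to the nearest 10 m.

z ≈ 8950 m

Invert the barometric formula: z = H ln(P₀/P).
P₀/P = 102000/35010 = 2.9135; ln(2.9135) = 1.0694.
z = 8370.0 × 1.0694 = 8950.9 m.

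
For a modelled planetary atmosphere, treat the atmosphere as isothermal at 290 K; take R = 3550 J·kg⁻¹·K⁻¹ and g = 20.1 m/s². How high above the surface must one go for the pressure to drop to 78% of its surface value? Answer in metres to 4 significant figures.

Scale height: H = RT/g = 3550 × 290 / 20.1 = 51219 m.
Set P/P₀ = exp(−z/H) = 0.78, so z = −H ln(0.78).
−ln(0.78) = 0.24846; z = 51219 × 0.24846 = 12726 m.

z ≈ 12730 m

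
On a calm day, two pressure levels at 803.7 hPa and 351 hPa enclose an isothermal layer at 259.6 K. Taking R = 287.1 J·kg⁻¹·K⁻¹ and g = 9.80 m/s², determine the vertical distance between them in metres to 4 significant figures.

Hypsometric equation: Δz = (R T̄/g) ln(P₁/P₂).
R T̄/g = 287.1 × 259.6 / 9.80 = 7605.2 m.
ln(803.7/351) = ln(2.2897) = 0.82842.
Δz = 7605.2 × 0.82842 = 6300.3 m.

Δz ≈ 6300 m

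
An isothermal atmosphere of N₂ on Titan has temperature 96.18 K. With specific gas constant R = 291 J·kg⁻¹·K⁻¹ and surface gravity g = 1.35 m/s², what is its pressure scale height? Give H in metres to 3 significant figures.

H ≈ 20700 m

The scale height of an isothermal atmosphere is H = RT/g.
H = 291 × 96.18 / 1.35 = 27988/1.35 = 20732 m.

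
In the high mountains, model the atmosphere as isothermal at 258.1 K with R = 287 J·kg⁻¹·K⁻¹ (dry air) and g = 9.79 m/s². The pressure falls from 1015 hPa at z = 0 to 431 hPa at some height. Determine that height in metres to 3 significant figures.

Scale height: H = RT/g = 287 × 258.1 / 9.79 = 7566.4 m.
Invert the barometric formula: z = H ln(P₀/P).
P₀/P = 1015/431 = 2.3550; ln(2.3550) = 0.85654.
z = 7566.4 × 0.85654 = 6480.9 m.

z ≈ 6480 m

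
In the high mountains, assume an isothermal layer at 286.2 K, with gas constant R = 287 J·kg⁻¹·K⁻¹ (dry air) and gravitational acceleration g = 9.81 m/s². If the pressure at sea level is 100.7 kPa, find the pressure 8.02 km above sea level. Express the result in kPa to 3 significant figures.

Scale height: H = RT/g = 287 × 286.2 / 9.81 = 8373.0 m.
Barometric formula: P = P₀ exp(−z/H).
z/H = 8020.0/8373.0 = 0.95784; exp(−0.95784) = 0.38372.
P = 100.7 × 0.38372 = 38.641 kPa.

P ≈ 38.6 kPa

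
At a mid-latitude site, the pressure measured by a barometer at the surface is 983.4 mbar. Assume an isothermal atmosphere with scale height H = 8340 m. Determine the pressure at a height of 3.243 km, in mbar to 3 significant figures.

Barometric formula: P = P₀ exp(−z/H).
z/H = 3243.0/8340.0 = 0.38885; exp(−0.38885) = 0.67784.
P = 983.4 × 0.67784 = 666.59 mbar.

P ≈ 667 mbar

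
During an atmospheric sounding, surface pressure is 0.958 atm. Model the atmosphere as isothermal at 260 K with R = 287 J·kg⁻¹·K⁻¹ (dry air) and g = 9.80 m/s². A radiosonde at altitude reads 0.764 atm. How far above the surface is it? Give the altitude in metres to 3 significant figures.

z ≈ 1720 m

Scale height: H = RT/g = 287 × 260 / 9.80 = 7614.3 m.
Invert the barometric formula: z = H ln(P₀/P).
P₀/P = 0.958/0.764 = 1.2539; ln(1.2539) = 0.22626.
z = 7614.3 × 0.22626 = 1722.8 m.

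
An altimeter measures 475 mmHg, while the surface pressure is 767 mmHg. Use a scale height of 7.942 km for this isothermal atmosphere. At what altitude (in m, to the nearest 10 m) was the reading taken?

Invert the barometric formula: z = H ln(P₀/P).
P₀/P = 767/475 = 1.6147; ln(1.6147) = 0.47915.
z = 7942.0 × 0.47915 = 3805.4 m.

z ≈ 3810 m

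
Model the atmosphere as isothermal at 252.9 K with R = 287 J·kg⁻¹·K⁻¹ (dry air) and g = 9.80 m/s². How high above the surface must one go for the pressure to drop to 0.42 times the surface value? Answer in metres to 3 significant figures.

Scale height: H = RT/g = 287 × 252.9 / 9.80 = 7406.4 m.
Set P/P₀ = exp(−z/H) = 0.42, so z = −H ln(0.42).
−ln(0.42) = 0.86750; z = 7406.4 × 0.86750 = 6425.1 m.

z ≈ 6430 m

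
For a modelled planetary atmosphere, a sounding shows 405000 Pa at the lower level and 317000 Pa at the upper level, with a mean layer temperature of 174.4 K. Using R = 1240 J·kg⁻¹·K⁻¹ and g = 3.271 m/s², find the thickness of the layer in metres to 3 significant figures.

Hypsometric equation: Δz = (R T̄/g) ln(P₁/P₂).
R T̄/g = 1240 × 174.4 / 3.271 = 66113 m.
ln(405000/317000) = ln(1.2776) = 0.24498.
Δz = 66113 × 0.24498 = 16196 m.

Δz ≈ 16200 m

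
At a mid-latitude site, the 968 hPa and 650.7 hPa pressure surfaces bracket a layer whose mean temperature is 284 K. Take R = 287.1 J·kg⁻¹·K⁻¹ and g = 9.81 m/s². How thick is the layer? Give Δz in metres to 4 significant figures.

Hypsometric equation: Δz = (R T̄/g) ln(P₁/P₂).
R T̄/g = 287.1 × 284 / 9.81 = 8311.6 m.
ln(968/650.7) = ln(1.4876) = 0.39716.
Δz = 8311.6 × 0.39716 = 3301.0 m.

Δz ≈ 3301 m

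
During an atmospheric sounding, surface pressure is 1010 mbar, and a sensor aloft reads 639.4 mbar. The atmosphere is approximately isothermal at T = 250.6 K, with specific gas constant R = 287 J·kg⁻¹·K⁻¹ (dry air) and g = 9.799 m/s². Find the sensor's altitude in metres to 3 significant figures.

Scale height: H = RT/g = 287 × 250.6 / 9.799 = 7339.7 m.
Invert the barometric formula: z = H ln(P₀/P).
P₀/P = 1010/639.4 = 1.5796; ln(1.5796) = 0.45717.
z = 7339.7 × 0.45717 = 3355.5 m.

z ≈ 3360 m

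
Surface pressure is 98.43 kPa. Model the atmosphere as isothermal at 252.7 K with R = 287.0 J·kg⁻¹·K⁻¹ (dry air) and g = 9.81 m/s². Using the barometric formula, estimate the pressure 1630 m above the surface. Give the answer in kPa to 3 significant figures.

Scale height: H = RT/g = 287.0 × 252.7 / 9.81 = 7393.0 m.
Barometric formula: P = P₀ exp(−z/H).
z/H = 1630.0/7393.0 = 0.22048; exp(−0.22048) = 0.80213.
P = 98.43 × 0.80213 = 78.954 kPa.

P ≈ 79.0 kPa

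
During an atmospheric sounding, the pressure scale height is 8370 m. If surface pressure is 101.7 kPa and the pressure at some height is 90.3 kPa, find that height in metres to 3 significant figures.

z ≈ 995 m

Invert the barometric formula: z = H ln(P₀/P).
P₀/P = 101.7/90.3 = 1.1262; ln(1.1262) = 0.11885.
z = 8370.0 × 0.11885 = 994.77 m.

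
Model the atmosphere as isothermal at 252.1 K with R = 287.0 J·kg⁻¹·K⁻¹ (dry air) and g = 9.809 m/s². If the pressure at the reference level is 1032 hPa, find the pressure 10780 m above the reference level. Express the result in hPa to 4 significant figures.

Scale height: H = RT/g = 287.0 × 252.1 / 9.809 = 7376.2 m.
Barometric formula: P = P₀ exp(−z/H).
z/H = 10780/7376.2 = 1.4615; exp(−1.4615) = 0.23189.
P = 1032 × 0.23189 = 239.31 hPa.

P ≈ 239.3 hPa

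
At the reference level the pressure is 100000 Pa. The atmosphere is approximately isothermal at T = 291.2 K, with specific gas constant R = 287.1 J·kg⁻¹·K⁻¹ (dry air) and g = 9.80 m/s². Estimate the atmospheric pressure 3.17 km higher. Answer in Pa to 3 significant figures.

Scale height: H = RT/g = 287.1 × 291.2 / 9.80 = 8531.0 m.
Barometric formula: P = P₀ exp(−z/H).
z/H = 3170.0/8531.0 = 0.37159; exp(−0.37159) = 0.68964.
P = 100000 × 0.68964 = 68964 Pa.

P ≈ 69000 Pa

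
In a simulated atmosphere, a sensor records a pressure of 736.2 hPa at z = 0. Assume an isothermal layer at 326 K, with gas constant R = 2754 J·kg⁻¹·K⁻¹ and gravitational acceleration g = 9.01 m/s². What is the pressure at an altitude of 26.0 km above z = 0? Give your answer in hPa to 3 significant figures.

P ≈ 567 hPa

Scale height: H = RT/g = 2754 × 326 / 9.01 = 99645 m.
Barometric formula: P = P₀ exp(−z/H).
z/H = 26000/99645 = 0.26093; exp(−0.26093) = 0.77033.
P = 736.2 × 0.77033 = 567.12 hPa.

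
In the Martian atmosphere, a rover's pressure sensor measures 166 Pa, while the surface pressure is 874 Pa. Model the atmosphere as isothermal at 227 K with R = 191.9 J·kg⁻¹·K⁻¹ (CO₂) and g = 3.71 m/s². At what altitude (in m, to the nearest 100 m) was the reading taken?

Scale height: H = RT/g = 191.9 × 227 / 3.71 = 11742 m.
Invert the barometric formula: z = H ln(P₀/P).
P₀/P = 874/166 = 5.2651; ln(5.2651) = 1.6611.
z = 11742 × 1.6611 = 19505 m.

z ≈ 19500 m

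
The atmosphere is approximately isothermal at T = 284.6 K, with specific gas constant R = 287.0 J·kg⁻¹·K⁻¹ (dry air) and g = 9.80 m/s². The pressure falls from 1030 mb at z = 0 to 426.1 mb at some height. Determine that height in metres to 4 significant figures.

z ≈ 7357 m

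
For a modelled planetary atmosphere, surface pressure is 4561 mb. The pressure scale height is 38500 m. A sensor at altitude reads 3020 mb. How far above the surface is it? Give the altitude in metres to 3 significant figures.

Invert the barometric formula: z = H ln(P₀/P).
P₀/P = 4561/3020 = 1.5103; ln(1.5103) = 0.41231.
z = 38500 × 0.41231 = 15874 m.

z ≈ 15900 m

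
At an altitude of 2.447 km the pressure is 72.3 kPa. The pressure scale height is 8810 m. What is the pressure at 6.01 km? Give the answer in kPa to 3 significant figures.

Between two levels, P₂ = P₁ exp(−Δz/H) with Δz = z₂ − z₁.
Δz = 6010.0 − 2447.0 = 3563.0 m; Δz/H = 3563.0/8810.0 = 0.40443.
P₂ = 72.3 × exp(−0.40443) = 72.3 × 0.66736 = 48.250 kPa.

P ≈ 48.3 kPa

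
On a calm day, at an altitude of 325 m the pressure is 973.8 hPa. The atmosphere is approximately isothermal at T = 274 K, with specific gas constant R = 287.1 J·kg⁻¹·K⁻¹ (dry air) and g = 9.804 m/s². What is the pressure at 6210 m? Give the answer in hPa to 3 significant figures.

P ≈ 468 hPa

Scale height: H = RT/g = 287.1 × 274 / 9.804 = 8023.8 m.
Between two levels, P₂ = P₁ exp(−Δz/H) with Δz = z₂ − z₁.
Δz = 6210.0 − 325.00 = 5885.0 m; Δz/H = 5885.0/8023.8 = 0.73344.
P₂ = 973.8 × exp(−0.73344) = 973.8 × 0.48025 = 467.67 hPa.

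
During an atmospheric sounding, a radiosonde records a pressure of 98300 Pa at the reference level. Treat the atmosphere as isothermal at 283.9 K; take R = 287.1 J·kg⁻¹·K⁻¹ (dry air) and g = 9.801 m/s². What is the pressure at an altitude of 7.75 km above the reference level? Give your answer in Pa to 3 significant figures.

Scale height: H = RT/g = 287.1 × 283.9 / 9.801 = 8316.3 m.
Barometric formula: P = P₀ exp(−z/H).
z/H = 7750.0/8316.3 = 0.93190; exp(−0.93190) = 0.39380.
P = 98300 × 0.39380 = 38711 Pa.

P ≈ 38700 Pa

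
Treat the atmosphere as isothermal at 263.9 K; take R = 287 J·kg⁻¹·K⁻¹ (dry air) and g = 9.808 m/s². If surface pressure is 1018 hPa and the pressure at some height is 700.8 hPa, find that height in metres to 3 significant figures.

z ≈ 2880 m

Scale height: H = RT/g = 287 × 263.9 / 9.808 = 7722.2 m.
Invert the barometric formula: z = H ln(P₀/P).
P₀/P = 1018/700.8 = 1.4526; ln(1.4526) = 0.37336.
z = 7722.2 × 0.37336 = 2883.2 m.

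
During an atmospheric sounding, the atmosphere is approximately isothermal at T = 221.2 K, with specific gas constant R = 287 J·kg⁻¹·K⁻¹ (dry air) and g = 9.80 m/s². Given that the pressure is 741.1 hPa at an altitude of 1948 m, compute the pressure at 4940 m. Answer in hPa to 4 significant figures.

Scale height: H = RT/g = 287 × 221.2 / 9.80 = 6478.0 m.
Between two levels, P₂ = P₁ exp(−Δz/H) with Δz = z₂ − z₁.
Δz = 4940.0 − 1948.0 = 2992.0 m; Δz/H = 2992.0/6478.0 = 0.46187.
P₂ = 741.1 × exp(−0.46187) = 741.1 × 0.63010 = 466.97 hPa.

P ≈ 467.0 hPa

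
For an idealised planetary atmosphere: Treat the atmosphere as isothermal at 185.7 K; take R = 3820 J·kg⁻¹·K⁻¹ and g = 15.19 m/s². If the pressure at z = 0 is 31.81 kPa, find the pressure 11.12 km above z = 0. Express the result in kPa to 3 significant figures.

P ≈ 25.1 kPa

Scale height: H = RT/g = 3820 × 185.7 / 15.19 = 46700 m.
Barometric formula: P = P₀ exp(−z/H).
z/H = 11120/46700 = 0.23812; exp(−0.23812) = 0.78811.
P = 31.81 × 0.78811 = 25.070 kPa.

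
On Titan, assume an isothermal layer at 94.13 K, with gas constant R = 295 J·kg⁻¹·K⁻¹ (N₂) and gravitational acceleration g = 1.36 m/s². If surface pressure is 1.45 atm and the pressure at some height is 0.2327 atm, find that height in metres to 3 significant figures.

z ≈ 37400 m

Scale height: H = RT/g = 295 × 94.13 / 1.36 = 20418 m.
Invert the barometric formula: z = H ln(P₀/P).
P₀/P = 1.45/0.2327 = 6.2312; ln(6.2312) = 1.8296.
z = 20418 × 1.8296 = 37357 m.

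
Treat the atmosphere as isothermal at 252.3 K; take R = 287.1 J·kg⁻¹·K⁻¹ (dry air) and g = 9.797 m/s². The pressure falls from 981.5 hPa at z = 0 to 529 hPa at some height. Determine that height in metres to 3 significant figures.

z ≈ 4570 m

Scale height: H = RT/g = 287.1 × 252.3 / 9.797 = 7393.6 m.
Invert the barometric formula: z = H ln(P₀/P).
P₀/P = 981.5/529 = 1.8554; ln(1.8554) = 0.61810.
z = 7393.6 × 0.61810 = 4570.0 m.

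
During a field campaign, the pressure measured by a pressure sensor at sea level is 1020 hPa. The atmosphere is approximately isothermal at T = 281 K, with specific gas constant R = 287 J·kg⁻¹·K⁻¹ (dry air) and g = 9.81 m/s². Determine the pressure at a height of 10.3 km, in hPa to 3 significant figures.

Scale height: H = RT/g = 287 × 281 / 9.81 = 8220.9 m.
Barometric formula: P = P₀ exp(−z/H).
z/H = 10300/8220.9 = 1.2529; exp(−1.2529) = 0.28568.
P = 1020 × 0.28568 = 291.39 hPa.

P ≈ 291 hPa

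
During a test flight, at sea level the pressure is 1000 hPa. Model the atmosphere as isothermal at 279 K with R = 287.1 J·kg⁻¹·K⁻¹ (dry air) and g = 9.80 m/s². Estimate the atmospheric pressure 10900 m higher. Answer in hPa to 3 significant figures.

P ≈ 264 hPa

Scale height: H = RT/g = 287.1 × 279 / 9.80 = 8173.6 m.
Barometric formula: P = P₀ exp(−z/H).
z/H = 10900/8173.6 = 1.3336; exp(−1.3336) = 0.26353.
P = 1000 × 0.26353 = 263.53 hPa.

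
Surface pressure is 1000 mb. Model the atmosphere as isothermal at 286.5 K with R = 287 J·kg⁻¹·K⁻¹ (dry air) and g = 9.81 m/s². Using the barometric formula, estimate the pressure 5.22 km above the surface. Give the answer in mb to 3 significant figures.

P ≈ 536 mb

Scale height: H = RT/g = 287 × 286.5 / 9.81 = 8381.8 m.
Barometric formula: P = P₀ exp(−z/H).
z/H = 5220.0/8381.8 = 0.62278; exp(−0.62278) = 0.53645.
P = 1000 × 0.53645 = 536.45 mb.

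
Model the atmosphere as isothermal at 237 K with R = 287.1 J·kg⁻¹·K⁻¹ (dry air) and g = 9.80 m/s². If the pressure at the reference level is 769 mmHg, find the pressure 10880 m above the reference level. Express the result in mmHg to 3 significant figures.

P ≈ 160 mmHg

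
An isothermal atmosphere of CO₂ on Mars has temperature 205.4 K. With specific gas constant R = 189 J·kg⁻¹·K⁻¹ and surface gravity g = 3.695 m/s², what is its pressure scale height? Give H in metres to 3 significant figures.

The scale height of an isothermal atmosphere is H = RT/g.
H = 189 × 205.4 / 3.695 = 38821/3.695 = 10506 m.

H ≈ 10500 m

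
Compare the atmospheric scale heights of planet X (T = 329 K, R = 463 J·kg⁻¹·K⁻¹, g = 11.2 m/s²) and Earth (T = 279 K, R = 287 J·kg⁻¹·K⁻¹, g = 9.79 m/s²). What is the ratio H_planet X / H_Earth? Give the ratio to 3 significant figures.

H_planet X/H_Earth ≈ 1.66

H = RT/g for each body.
H_planet X = 463 × 329 / 11.2 = 13601 m.
H_Earth = 287 × 279 / 9.79 = 8179.1 m.
H_planet X/H_Earth = 13601/8179.1 = 1.6629.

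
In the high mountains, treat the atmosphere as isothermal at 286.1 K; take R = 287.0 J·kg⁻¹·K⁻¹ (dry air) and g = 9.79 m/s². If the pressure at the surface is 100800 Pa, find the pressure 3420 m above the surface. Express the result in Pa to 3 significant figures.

P ≈ 67000 Pa

Scale height: H = RT/g = 287.0 × 286.1 / 9.79 = 8387.2 m.
Barometric formula: P = P₀ exp(−z/H).
z/H = 3420.0/8387.2 = 0.40776; exp(−0.40776) = 0.66514.
P = 100800 × 0.66514 = 67046 Pa.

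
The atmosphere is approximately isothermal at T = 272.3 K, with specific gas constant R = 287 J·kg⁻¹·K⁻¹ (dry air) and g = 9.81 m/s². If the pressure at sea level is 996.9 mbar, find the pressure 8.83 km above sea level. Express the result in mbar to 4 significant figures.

P ≈ 329.1 mbar

Scale height: H = RT/g = 287 × 272.3 / 9.81 = 7966.4 m.
Barometric formula: P = P₀ exp(−z/H).
z/H = 8830.0/7966.4 = 1.1084; exp(−1.1084) = 0.33009.
P = 996.9 × 0.33009 = 329.07 mbar.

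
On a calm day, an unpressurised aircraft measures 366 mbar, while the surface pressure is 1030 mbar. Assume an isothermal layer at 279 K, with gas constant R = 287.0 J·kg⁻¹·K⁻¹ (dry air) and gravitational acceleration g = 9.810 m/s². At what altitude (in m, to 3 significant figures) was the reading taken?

z ≈ 8450 m

Scale height: H = RT/g = 287.0 × 279 / 9.810 = 8162.4 m.
Invert the barometric formula: z = H ln(P₀/P).
P₀/P = 1030/366 = 2.8142; ln(2.8142) = 1.0347.
z = 8162.4 × 1.0347 = 8445.6 m.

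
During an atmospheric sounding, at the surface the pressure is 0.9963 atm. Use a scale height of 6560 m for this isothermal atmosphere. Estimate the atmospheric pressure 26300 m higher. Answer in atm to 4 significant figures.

P ≈ 0.01808 atm

Barometric formula: P = P₀ exp(−z/H).
z/H = 26300/6560.0 = 4.0091; exp(−4.0091) = 0.018150.
P = 0.9963 × 0.018150 = 0.018083 atm.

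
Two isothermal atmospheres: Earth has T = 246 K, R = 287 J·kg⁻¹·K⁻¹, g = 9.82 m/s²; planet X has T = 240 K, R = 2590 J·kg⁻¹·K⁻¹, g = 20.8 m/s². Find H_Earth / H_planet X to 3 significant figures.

H_Earth/H_planet X ≈ 0.241

H = RT/g for each body.
H_Earth = 287 × 246 / 9.82 = 7189.6 m.
H_planet X = 2590 × 240 / 20.8 = 29885 m.
H_Earth/H_planet X = 7189.6/29885 = 0.24058.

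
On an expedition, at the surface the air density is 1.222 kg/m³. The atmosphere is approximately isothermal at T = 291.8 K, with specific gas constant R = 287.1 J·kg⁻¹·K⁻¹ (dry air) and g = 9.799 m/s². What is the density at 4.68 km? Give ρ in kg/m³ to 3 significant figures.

ρ ≈ 0.707 kg/m³

Scale height: H = RT/g = 287.1 × 291.8 / 9.799 = 8549.4 m.
In an isothermal atmosphere, density decays like pressure: ρ = ρ₀ exp(−z/H).
z/H = 4680.0/8549.4 = 0.54741; exp(−0.54741) = 0.57845.
ρ = 1.222 × 0.57845 = 0.70687 kg/m³.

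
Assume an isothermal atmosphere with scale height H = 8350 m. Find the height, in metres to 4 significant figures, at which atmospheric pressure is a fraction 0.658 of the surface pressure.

z ≈ 3495 m

Set P/P₀ = exp(−z/H) = 0.658, so z = −H ln(0.658).
−ln(0.658) = 0.41855; z = 8350.0 × 0.41855 = 3494.9 m.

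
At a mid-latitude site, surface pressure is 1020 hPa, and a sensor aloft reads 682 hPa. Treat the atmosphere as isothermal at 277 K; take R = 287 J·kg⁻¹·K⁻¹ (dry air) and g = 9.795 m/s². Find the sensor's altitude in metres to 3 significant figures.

Scale height: H = RT/g = 287 × 277 / 9.795 = 8116.3 m.
Invert the barometric formula: z = H ln(P₀/P).
P₀/P = 1020/682 = 1.4956; ln(1.4956) = 0.40253.
z = 8116.3 × 0.40253 = 3267.1 m.

z ≈ 3270 m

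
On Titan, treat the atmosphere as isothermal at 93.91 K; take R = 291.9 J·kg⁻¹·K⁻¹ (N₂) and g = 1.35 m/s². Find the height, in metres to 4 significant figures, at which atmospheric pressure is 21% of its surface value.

z ≈ 31690 m

Scale height: H = RT/g = 291.9 × 93.91 / 1.35 = 20305 m.
Set P/P₀ = exp(−z/H) = 0.21, so z = −H ln(0.21).
−ln(0.21) = 1.5606; z = 20305 × 1.5606 = 31688 m.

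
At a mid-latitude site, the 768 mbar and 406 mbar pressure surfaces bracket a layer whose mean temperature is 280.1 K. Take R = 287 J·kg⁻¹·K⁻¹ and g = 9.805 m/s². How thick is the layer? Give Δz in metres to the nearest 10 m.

Hypsometric equation: Δz = (R T̄/g) ln(P₁/P₂).
R T̄/g = 287 × 280.1 / 9.805 = 8198.7 m.
ln(768/406) = ln(1.8916) = 0.63742.
Δz = 8198.7 × 0.63742 = 5226.0 m.

Δz ≈ 5230 m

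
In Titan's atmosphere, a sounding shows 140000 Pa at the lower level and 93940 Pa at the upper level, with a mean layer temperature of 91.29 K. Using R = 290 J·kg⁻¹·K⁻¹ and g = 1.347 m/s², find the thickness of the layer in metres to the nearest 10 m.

Δz ≈ 7840 m

Hypsometric equation: Δz = (R T̄/g) ln(P₁/P₂).
R T̄/g = 290 × 91.29 / 1.347 = 19654 m.
ln(140000/93940) = ln(1.4903) = 0.39898.
Δz = 19654 × 0.39898 = 7841.6 m.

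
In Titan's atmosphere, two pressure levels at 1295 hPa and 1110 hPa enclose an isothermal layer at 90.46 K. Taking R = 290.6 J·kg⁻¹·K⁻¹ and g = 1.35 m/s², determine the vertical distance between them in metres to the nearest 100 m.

Δz ≈ 3000 m

Hypsometric equation: Δz = (R T̄/g) ln(P₁/P₂).
R T̄/g = 290.6 × 90.46 / 1.35 = 19472 m.
ln(1295/1110) = ln(1.1667) = 0.15418.
Δz = 19472 × 0.15418 = 3002.2 m.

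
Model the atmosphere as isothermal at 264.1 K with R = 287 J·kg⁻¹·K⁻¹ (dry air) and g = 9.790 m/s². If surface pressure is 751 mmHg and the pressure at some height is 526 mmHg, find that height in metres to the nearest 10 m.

Scale height: H = RT/g = 287 × 264.1 / 9.790 = 7742.3 m.
Invert the barometric formula: z = H ln(P₀/P).
P₀/P = 751/526 = 1.4278; ln(1.4278) = 0.35613.
z = 7742.3 × 0.35613 = 2757.3 m.

z ≈ 2760 m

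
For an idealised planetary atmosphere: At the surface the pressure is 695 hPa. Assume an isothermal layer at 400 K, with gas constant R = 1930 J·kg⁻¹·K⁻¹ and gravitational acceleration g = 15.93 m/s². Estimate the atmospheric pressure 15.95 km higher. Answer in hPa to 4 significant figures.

Scale height: H = RT/g = 1930 × 400 / 15.93 = 48462 m.
Barometric formula: P = P₀ exp(−z/H).
z/H = 15950/48462 = 0.32912; exp(−0.32912) = 0.71956.
P = 695 × 0.71956 = 500.09 hPa.

P ≈ 500.1 hPa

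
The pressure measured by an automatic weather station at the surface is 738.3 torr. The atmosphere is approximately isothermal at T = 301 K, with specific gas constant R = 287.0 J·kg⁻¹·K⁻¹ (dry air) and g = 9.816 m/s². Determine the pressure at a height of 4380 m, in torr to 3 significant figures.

Scale height: H = RT/g = 287.0 × 301 / 9.816 = 8800.6 m.
Barometric formula: P = P₀ exp(−z/H).
z/H = 4380.0/8800.6 = 0.49769; exp(−0.49769) = 0.60793.
P = 738.3 × 0.60793 = 448.83 torr.

P ≈ 449 torr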